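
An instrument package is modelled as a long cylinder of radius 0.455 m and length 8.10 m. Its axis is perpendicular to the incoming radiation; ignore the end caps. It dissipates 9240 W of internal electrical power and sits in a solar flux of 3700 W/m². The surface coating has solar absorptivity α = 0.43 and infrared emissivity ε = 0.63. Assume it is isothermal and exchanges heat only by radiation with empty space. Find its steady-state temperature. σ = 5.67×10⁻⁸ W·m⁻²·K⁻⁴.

At steady state, absorbed solar power + internal power = radiated power.
Absorbed: α·S·A_cross = 0.43·3700·7.371 = 11730 W (cross-section 2rL).
Total input = 11730 + 9240 = 20970 W.
Radiated: εσ·A_surf·T⁴ with A_surf = 2πrL = 23.16 m².
T⁴ = 20970/(0.63·5.67×10⁻⁸·23.16) = 2.535×10¹⁰ K⁴.

T ≈ 399 K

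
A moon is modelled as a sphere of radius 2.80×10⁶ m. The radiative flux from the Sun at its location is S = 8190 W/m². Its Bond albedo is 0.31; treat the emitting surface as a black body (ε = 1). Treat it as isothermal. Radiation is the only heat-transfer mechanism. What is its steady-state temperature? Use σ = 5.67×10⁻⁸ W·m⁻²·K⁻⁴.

T ≈ 397 K

At equilibrium, absorbed power = emitted power.
Absorbing cross-section = πr² = 2.463×10¹³ m²; emitting surface = 4πr² = 9.852×10¹³ m² (ratio 4).
(1−a)S·A_cross = εσ·A_surf·T⁴  ⇒  T⁴ = (1−a)S/(4σ).
T⁴ = 0.690·8190/(4·5.67×10⁻⁸) = 2.492×10¹⁰ K⁴.
T = (2.492×10¹⁰)^(1/4).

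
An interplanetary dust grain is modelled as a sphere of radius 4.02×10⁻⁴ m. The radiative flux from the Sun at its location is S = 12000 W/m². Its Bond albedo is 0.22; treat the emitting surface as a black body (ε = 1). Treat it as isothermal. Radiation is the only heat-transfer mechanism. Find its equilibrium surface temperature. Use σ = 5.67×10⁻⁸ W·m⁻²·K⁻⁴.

T ≈ 451 K

At equilibrium, absorbed power = emitted power.
Absorbing cross-section = πr² = 5.077×10⁻⁷ m²; emitting surface = 4πr² = 2.031×10⁻⁶ m² (ratio 4).
(1−a)S·A_cross = εσ·A_surf·T⁴  ⇒  T⁴ = (1−a)S/(4σ).
T⁴ = 0.780·12000/(4·5.67×10⁻⁸) = 4.127×10¹⁰ K⁴.
T = (4.127×10¹⁰)^(1/4).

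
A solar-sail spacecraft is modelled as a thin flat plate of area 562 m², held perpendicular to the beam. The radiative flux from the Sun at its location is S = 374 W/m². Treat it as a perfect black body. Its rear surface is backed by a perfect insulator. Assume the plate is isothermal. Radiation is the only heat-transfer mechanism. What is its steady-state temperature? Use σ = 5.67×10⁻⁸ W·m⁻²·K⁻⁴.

T ≈ 285 K

At equilibrium, absorbed power = emitted power.
Absorbing cross-section = A = 562.0 m²; emitting surface = A = 562.0 m² (ratio 1).
S·A_cross = εσ·A_surf·T⁴  ⇒  T⁴ = S/(1σ).
T⁴ = 1.00·374/(1·5.67×10⁻⁸) = 6.596×10⁹ K⁴.
T = (6.596×10⁹)^(1/4).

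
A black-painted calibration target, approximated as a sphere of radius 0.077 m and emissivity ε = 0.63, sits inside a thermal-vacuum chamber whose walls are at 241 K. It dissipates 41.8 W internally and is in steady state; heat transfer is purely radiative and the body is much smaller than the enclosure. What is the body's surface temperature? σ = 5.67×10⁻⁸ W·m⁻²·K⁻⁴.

For a small grey body in a large enclosure, net radiated power = εσA(T⁴ − T_w⁴).
Steady state: P = εσA(T⁴ − T_w⁴) with A = 4πr² = 0.07451 m².
T⁴ = P/(εσA) + T_w⁴ = 41.8/(0.63·5.67×10⁻⁸·0.07451) + (241)⁴
    = 1.571×10¹⁰ + 3.373×10⁹ = 1.908×10¹⁰ K⁴.

T ≈ 372 K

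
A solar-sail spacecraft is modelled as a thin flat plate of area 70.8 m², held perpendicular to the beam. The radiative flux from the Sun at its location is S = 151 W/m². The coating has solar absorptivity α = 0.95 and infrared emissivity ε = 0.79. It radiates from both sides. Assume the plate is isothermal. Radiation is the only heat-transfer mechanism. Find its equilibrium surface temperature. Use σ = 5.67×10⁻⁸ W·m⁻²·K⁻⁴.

At equilibrium, absorbed power = emitted power.
Absorbing cross-section = A = 70.80 m²; emitting surface = 2A = 141.6 m² (ratio 2).
αS·A_cross = εσ·A_surf·T⁴  ⇒  T⁴ = αS/(ε·2σ).
T⁴ = 0.950·151/(0.79·2·5.67×10⁻⁸) = 1.601×10⁹ K⁴.
T = (1.601×10⁹)^(1/4).

T ≈ 200 K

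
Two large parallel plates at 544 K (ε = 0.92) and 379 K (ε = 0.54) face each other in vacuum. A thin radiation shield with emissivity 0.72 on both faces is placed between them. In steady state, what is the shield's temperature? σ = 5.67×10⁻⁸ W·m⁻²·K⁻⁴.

T_s ≈ 497 K

In steady state the net flux on the hot side equals that on the cold side.
σ(T₁⁴−T_s⁴)/D₁ = σ(T_s⁴−T₂⁴)/D₂, with D₁ = 1/ε₁+1/ε_s−1 = 1.476, D₂ = 1/ε_s+1/ε₂−1 = 2.241.
Solve for T_s⁴: T_s⁴ = (D₂·T₁⁴ + D₁·T₂⁴)/(D₁+D₂) = 6.099×10¹⁰ K⁴.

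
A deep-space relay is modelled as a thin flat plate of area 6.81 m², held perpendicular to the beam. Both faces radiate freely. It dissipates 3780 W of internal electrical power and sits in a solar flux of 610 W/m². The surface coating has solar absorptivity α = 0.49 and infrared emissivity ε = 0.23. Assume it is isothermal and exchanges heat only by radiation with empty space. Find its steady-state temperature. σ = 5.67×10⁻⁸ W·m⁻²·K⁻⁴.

T ≈ 425 K

At steady state, absorbed solar power + internal power = radiated power.
Absorbed: α·S·A_cross = 0.49·610·6.810 = 2036 W (cross-section A).
Total input = 2036 + 3780 = 5816 W.
Radiated: εσ·A_surf·T⁴ with A_surf = 2A = 13.62 m².
T⁴ = 5816/(0.23·5.67×10⁻⁸·13.62) = 3.274×10¹⁰ K⁴.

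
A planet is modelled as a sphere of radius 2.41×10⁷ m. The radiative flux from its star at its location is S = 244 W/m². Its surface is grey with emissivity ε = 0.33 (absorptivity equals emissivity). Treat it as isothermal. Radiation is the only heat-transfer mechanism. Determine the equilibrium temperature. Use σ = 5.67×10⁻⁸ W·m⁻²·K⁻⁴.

T ≈ 181 K

At equilibrium, absorbed power = emitted power.
Absorbing cross-section = πr² = 1.825×10¹⁵ m²; emitting surface = 4πr² = 7.299×10¹⁵ m² (ratio 4).
εS·A_cross = εσ·A_surf·T⁴  ⇒  T⁴ = S/(4σ)   (ε cancels).
T⁴ = 244/(4·5.67×10⁻⁸) = 1.076×10⁹ K⁴.
T = (1.076×10⁹)^(1/4).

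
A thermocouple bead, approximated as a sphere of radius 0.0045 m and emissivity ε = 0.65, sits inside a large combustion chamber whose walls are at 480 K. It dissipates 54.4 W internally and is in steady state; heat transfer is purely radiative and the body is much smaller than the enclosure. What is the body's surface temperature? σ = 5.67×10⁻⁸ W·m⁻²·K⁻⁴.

For a small grey body in a large enclosure, net radiated power = εσA(T⁴ − T_w⁴).
Steady state: P = εσA(T⁴ − T_w⁴) with A = 4πr² = 2.545×10⁻⁴ m².
T⁴ = P/(εσA) + T_w⁴ = 54.4/(0.65·5.67×10⁻⁸·2.545×10⁻⁴) + (480)⁴
    = 5.801×10¹² + 5.308×10¹⁰ = 5.854×10¹² K⁴.

T ≈ 1560 K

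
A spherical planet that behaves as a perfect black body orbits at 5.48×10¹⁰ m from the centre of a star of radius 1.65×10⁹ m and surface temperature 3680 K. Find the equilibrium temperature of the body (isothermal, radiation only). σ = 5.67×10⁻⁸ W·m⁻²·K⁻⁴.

T ≈ 452 K

The star's surface emits σT_*⁴; at distance d the flux is S = σT_*⁴(R_*/d)².
S = 5.67×10⁻⁸·(3680)⁴·(1.65×10⁹/5.48×10¹⁰)² = 9427 W/m².
For an isothermal sphere T⁴ = (1−a)S/(4σ) = 4.157×10¹⁰ K⁴.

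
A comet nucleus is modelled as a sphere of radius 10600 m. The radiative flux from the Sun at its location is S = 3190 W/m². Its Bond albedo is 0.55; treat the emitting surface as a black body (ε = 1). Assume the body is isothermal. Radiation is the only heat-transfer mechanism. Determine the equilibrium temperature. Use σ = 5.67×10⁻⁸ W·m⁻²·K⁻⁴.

T ≈ 282 K

At equilibrium, absorbed power = emitted power.
Absorbing cross-section = πr² = 3.530×10⁸ m²; emitting surface = 4πr² = 1.412×10⁹ m² (ratio 4).
(1−a)S·A_cross = εσ·A_surf·T⁴  ⇒  T⁴ = (1−a)S/(4σ).
T⁴ = 0.450·3190/(4·5.67×10⁻⁸) = 6.329×10⁹ K⁴.
T = (6.329×10⁹)^(1/4).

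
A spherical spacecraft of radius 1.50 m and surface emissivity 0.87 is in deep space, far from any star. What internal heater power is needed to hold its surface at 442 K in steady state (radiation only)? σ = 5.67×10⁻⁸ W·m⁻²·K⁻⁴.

P ≈ 53200 W

P = εσ·4πr²·T⁴.
4πr² = 28.27 m²; T⁴ = 3.817×10¹⁰ K⁴.
P = 0.87·5.67×10⁻⁸·28.27·3.817×10¹⁰.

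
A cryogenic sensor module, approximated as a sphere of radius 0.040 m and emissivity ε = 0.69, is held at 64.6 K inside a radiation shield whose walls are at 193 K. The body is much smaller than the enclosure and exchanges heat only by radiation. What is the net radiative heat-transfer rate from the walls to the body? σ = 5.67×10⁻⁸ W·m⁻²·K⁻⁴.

For a small grey body in a large enclosure: P_net = εσA(T_body⁴ − T_wall⁴).
A = 4πr² = 0.02011 m²; T_body⁴ − T_wall⁴ = 1.742×10⁷ − 1.387×10⁹ = -1.370×10⁹ K⁴.
|P_net| = 0.69·5.67×10⁻⁸·0.02011·1.370×10⁹.

P_net ≈ 1.08 W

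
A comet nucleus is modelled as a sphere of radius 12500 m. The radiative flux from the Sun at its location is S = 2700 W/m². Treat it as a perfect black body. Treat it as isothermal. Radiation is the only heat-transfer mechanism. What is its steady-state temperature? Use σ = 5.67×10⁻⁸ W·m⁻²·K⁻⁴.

At equilibrium, absorbed power = emitted power.
Absorbing cross-section = πr² = 4.909×10⁸ m²; emitting surface = 4πr² = 1.963×10⁹ m² (ratio 4).
S·A_cross = εσ·A_surf·T⁴  ⇒  T⁴ = S/(4σ).
T⁴ = 1.00·2700/(4·5.67×10⁻⁸) = 1.190×10¹⁰ K⁴.
T = (1.190×10¹⁰)^(1/4).

T ≈ 330 K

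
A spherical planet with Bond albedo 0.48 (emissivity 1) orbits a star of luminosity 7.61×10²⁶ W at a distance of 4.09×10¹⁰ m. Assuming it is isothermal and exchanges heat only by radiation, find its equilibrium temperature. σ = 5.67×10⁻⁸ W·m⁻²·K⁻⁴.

First find the stellar flux at distance d: S = L/(4πd²) = 7.61×10²⁶/(4π·(4.09×10¹⁰)²) = 36200 W/m².
For an isothermal sphere, absorbed (1−a)S·πr² = emitted σ·4πr²·T⁴, so T⁴ = (1−a)S/(4σ).
T⁴ = 0.520·36200/(4·5.67×10⁻⁸) = 8.300×10¹⁰ K⁴.

T ≈ 537 K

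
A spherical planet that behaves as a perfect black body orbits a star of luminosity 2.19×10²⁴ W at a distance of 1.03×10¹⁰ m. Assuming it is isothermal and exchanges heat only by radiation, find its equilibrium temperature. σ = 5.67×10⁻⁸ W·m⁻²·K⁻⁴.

T ≈ 292 K

First find the stellar flux at distance d: S = L/(4πd²) = 2.19×10²⁴/(4π·(1.03×10¹⁰)²) = 1643 W/m².
For an isothermal sphere, absorbed (1−a)S·πr² = emitted σ·4πr²·T⁴, so T⁴ = (1−a)S/(4σ).
T⁴ = 1.00·1643/(4·5.67×10⁻⁸) = 7.243×10⁹ K⁴.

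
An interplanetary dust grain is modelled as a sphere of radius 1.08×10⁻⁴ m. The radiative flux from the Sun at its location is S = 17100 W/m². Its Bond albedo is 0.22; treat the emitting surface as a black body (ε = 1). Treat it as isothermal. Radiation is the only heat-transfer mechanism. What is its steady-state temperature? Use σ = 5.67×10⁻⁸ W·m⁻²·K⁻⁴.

T ≈ 492 K

At equilibrium, absorbed power = emitted power.
Absorbing cross-section = πr² = 3.664×10⁻⁸ m²; emitting surface = 4πr² = 1.466×10⁻⁷ m² (ratio 4).
(1−a)S·A_cross = εσ·A_surf·T⁴  ⇒  T⁴ = (1−a)S/(4σ).
T⁴ = 0.780·17100/(4·5.67×10⁻⁸) = 5.881×10¹⁰ K⁴.
T = (5.881×10¹⁰)^(1/4).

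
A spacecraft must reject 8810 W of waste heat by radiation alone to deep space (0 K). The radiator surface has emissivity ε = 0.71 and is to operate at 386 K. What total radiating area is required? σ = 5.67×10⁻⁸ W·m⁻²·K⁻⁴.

P = εσA T⁴ ⇒ A = P/(εσT⁴).
T⁴ = 2.220×10¹⁰ K⁴.
A = 8810/(0.71 × 5.67×10⁻⁸ × 2.220×10¹⁰).

A ≈ 9.86 m²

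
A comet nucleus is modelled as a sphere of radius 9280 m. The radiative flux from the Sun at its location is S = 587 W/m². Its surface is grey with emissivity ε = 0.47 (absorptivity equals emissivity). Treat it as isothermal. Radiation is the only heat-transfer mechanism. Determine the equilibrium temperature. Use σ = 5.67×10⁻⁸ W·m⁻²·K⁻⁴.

At equilibrium, absorbed power = emitted power.
Absorbing cross-section = πr² = 2.705×10⁸ m²; emitting surface = 4πr² = 1.082×10⁹ m² (ratio 4).
εS·A_cross = εσ·A_surf·T⁴  ⇒  T⁴ = S/(4σ)   (ε cancels).
T⁴ = 587/(4·5.67×10⁻⁸) = 2.588×10⁹ K⁴.
T = (2.588×10⁹)^(1/4).

T ≈ 226 K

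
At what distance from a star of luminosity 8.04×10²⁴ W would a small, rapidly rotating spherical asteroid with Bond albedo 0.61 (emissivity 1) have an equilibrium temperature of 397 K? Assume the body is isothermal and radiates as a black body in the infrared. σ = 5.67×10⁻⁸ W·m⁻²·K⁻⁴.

For an isothermal black-emitting sphere, (1−a)S·πr² = σ·4πr²·T⁴ ⇒ S = 4σT⁴/(1−a).
S = 4·5.67×10⁻⁸·(397)⁴/0.390 = 14450 W/m².
Flux falls as S = L/(4πd²), so d = √(L/(4πS)) = √(8.04×10²⁴/(4π·14450)).

d ≈ 6.66×10⁹ m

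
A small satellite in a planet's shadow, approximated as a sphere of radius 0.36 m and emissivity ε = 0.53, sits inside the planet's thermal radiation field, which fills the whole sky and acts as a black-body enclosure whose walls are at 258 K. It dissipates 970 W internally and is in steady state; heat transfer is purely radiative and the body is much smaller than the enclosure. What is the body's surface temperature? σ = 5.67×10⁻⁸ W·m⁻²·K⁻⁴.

For a small grey body in a large enclosure, net radiated power = εσA(T⁴ − T_w⁴).
Steady state: P = εσA(T⁴ − T_w⁴) with A = 4πr² = 1.629 m².
T⁴ = P/(εσA) + T_w⁴ = 970/(0.53·5.67×10⁻⁸·1.629) + (258)⁴
    = 1.982×10¹⁰ + 4.431×10⁹ = 2.425×10¹⁰ K⁴.

T ≈ 395 K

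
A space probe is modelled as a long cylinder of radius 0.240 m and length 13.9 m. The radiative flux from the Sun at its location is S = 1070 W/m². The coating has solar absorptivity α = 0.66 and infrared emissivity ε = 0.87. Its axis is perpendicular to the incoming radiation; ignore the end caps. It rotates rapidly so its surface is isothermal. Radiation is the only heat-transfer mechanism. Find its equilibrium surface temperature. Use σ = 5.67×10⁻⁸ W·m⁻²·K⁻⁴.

At equilibrium, absorbed power = emitted power.
Absorbing cross-section = 2rL = 6.672 m²; emitting surface = 2πrL = 20.96 m² (ratio π).
αS·A_cross = εσ·A_surf·T⁴  ⇒  T⁴ = αS/(ε·πσ).
T⁴ = 0.660·1070/(0.87·π·5.67×10⁻⁸) = 4.557×10⁹ K⁴.
T = (4.557×10⁹)^(1/4).

T ≈ 260 K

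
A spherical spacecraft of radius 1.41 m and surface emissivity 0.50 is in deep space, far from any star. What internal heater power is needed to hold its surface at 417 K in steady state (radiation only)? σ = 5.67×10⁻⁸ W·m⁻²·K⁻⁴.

P ≈ 21400 W

P = εσ·4πr²·T⁴.
4πr² = 24.98 m²; T⁴ = 3.024×10¹⁰ K⁴.
P = 0.50·5.67×10⁻⁸·24.98·3.024×10¹⁰.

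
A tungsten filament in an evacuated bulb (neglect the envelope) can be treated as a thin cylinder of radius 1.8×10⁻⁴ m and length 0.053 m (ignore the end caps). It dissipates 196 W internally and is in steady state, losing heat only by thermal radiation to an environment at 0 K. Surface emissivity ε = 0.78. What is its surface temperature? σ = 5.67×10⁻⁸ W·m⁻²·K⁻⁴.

T ≈ 2930 K

Steady state: internal power = radiated power, P = εσA T⁴.
Radiating area A = 2πrL = 5.994×10⁻⁵ m².
T⁴ = P/(εσA) = 196/(0.78·5.67×10⁻⁸·5.994×10⁻⁵) = 7.394×10¹³ K⁴.
T = (7.394×10¹³)^(1/4).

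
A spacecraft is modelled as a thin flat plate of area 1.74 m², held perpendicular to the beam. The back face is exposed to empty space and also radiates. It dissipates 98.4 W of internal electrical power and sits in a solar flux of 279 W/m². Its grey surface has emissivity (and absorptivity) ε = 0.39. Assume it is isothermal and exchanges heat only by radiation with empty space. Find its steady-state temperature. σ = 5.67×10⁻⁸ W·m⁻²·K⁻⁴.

T ≈ 247 K

At steady state, absorbed solar power + internal power = radiated power.
Absorbed: α·S·A_cross = 0.39·279·1.740 = 189.3 W (cross-section A).
Total input = 189.3 + 98.4 = 287.7 W.
Radiated: εσ·A_surf·T⁴ with A_surf = 2A = 3.480 m².
T⁴ = 287.7/(0.39·5.67×10⁻⁸·3.480) = 3.739×10⁹ K⁴.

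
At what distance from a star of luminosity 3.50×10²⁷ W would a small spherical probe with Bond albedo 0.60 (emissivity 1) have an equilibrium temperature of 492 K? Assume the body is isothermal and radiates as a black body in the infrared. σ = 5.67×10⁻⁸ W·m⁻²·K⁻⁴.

For an isothermal black-emitting sphere, (1−a)S·πr² = σ·4πr²·T⁴ ⇒ S = 4σT⁴/(1−a).
S = 4·5.67×10⁻⁸·(492)⁴/0.400 = 33220 W/m².
Flux falls as S = L/(4πd²), so d = √(L/(4πS)) = √(3.50×10²⁷/(4π·33220)).

d ≈ 9.16×10¹⁰ m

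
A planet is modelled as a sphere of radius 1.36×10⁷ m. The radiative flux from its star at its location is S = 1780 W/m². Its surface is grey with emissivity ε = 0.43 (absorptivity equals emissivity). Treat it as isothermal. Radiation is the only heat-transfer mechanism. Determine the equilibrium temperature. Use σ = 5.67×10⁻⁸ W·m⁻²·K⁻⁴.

T ≈ 298 K

At equilibrium, absorbed power = emitted power.
Absorbing cross-section = πr² = 5.811×10¹⁴ m²; emitting surface = 4πr² = 2.324×10¹⁵ m² (ratio 4).
εS·A_cross = εσ·A_surf·T⁴  ⇒  T⁴ = S/(4σ)   (ε cancels).
T⁴ = 1780/(4·5.67×10⁻⁸) = 7.848×10⁹ K⁴.
T = (7.848×10⁹)^(1/4).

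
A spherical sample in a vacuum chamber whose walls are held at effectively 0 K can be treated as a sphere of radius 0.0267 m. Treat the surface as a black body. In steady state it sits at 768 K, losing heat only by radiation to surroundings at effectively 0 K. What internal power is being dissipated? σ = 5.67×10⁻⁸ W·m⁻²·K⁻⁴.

Steady state: P = εσA T⁴.
A = 4πr² = 0.008958 m²; T⁴ = (768)⁴ = 3.479×10¹¹ K⁴.
P = 1.0 × 5.67×10⁻⁸ × 0.008958 × 3.479×10¹¹.

P ≈ 177 W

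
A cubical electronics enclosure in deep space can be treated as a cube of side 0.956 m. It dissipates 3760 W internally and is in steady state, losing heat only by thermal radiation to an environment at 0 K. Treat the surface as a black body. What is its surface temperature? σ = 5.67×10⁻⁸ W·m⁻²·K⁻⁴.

Steady state: internal power = radiated power, P = εσA T⁴.
Radiating area A = 6L² = 5.484 m².
T⁴ = P/(εσA) = 3760/(1.0·5.67×10⁻⁸·5.484) = 1.209×10¹⁰ K⁴.
T = (1.209×10¹⁰)^(1/4).

T ≈ 332 K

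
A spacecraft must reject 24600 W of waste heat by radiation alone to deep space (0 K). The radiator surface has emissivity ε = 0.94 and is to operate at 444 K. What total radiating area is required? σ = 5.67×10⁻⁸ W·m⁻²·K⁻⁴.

A ≈ 11.9 m²

P = εσA T⁴ ⇒ A = P/(εσT⁴).
T⁴ = 3.886×10¹⁰ K⁴.
A = 24600/(0.94 × 5.67×10⁻⁸ × 3.886×10¹⁰).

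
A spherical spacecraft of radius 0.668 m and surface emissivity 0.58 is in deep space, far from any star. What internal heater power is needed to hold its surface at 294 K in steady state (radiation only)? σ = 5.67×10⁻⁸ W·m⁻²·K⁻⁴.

P ≈ 1380 W

P = εσ·4πr²·T⁴.
4πr² = 5.607 m²; T⁴ = 7.471×10⁹ K⁴.
P = 0.58·5.67×10⁻⁸·5.607·7.471×10⁹.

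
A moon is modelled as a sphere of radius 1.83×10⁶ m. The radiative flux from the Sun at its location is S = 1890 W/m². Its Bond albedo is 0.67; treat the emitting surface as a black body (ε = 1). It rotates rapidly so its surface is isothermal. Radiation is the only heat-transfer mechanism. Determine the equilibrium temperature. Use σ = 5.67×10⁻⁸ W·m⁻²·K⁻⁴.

At equilibrium, absorbed power = emitted power.
Absorbing cross-section = πr² = 1.052×10¹³ m²; emitting surface = 4πr² = 4.208×10¹³ m² (ratio 4).
(1−a)S·A_cross = εσ·A_surf·T⁴  ⇒  T⁴ = (1−a)S/(4σ).
T⁴ = 0.330·1890/(4·5.67×10⁻⁸) = 2.750×10⁹ K⁴.
T = (2.750×10⁹)^(1/4).

T ≈ 229 K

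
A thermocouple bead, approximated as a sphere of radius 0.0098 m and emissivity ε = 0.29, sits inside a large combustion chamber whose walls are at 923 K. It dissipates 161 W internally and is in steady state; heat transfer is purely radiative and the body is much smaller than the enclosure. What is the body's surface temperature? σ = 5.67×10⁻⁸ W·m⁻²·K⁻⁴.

T ≈ 1720 K

For a small grey body in a large enclosure, net radiated power = εσA(T⁴ − T_w⁴).
Steady state: P = εσA(T⁴ − T_w⁴) with A = 4πr² = 0.001207 m².
T⁴ = P/(εσA) + T_w⁴ = 161/(0.29·5.67×10⁻⁸·0.001207) + (923)⁴
    = 8.113×10¹² + 7.258×10¹¹ = 8.839×10¹² K⁴.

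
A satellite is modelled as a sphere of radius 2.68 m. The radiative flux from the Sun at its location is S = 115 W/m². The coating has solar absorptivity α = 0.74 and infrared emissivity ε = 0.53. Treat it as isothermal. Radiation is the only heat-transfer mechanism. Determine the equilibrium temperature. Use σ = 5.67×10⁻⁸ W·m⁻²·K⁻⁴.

At equilibrium, absorbed power = emitted power.
Absorbing cross-section = πr² = 22.56 m²; emitting surface = 4πr² = 90.26 m² (ratio 4).
αS·A_cross = εσ·A_surf·T⁴  ⇒  T⁴ = αS/(ε·4σ).
T⁴ = 0.740·115/(0.53·4·5.67×10⁻⁸) = 7.080×10⁸ K⁴.
T = (7.080×10⁸)^(1/4).

T ≈ 163 K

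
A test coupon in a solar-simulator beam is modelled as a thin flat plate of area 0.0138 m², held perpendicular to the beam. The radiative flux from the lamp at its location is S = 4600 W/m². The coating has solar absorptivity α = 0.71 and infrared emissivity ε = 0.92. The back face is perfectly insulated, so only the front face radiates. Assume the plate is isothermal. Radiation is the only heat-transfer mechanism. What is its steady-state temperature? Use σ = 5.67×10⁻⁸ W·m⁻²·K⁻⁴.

T ≈ 500 K

At equilibrium, absorbed power = emitted power.
Absorbing cross-section = A = 0.01380 m²; emitting surface = A = 0.01380 m² (ratio 1).
αS·A_cross = εσ·A_surf·T⁴  ⇒  T⁴ = αS/(ε·1σ).
T⁴ = 0.710·4600/(0.92·1·5.67×10⁻⁸) = 6.261×10¹⁰ K⁴.
T = (6.261×10¹⁰)^(1/4).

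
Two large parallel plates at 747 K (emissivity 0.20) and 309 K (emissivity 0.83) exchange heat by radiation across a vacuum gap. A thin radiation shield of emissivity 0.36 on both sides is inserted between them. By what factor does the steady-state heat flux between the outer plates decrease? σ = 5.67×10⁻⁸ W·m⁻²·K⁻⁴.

factor ≈ 1.88

Without shield: q₀ = σΔ(T⁴)/(1/ε₁+1/ε₂−1) with denominator 5.205.
With shield the two gaps are in series; the resistances add: (1/ε₁+1/ε_s−1)+(1/ε_s+1/ε₂−1) = 6.778+2.983 = 9.760.
Heat-flux ratio q₀/q = 9.760/5.205.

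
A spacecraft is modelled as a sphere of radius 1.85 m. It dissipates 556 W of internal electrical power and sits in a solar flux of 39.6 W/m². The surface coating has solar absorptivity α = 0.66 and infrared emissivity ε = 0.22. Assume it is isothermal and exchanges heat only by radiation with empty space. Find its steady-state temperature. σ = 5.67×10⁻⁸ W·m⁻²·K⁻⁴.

At steady state, absorbed solar power + internal power = radiated power.
Absorbed: α·S·A_cross = 0.66·39.6·10.75 = 281.0 W (cross-section πr²).
Total input = 281.0 + 556 = 837.0 W.
Radiated: εσ·A_surf·T⁴ with A_surf = 4πr² = 43.01 m².
T⁴ = 837.0/(0.22·5.67×10⁻⁸·43.01) = 1.560×10⁹ K⁴.

T ≈ 199 K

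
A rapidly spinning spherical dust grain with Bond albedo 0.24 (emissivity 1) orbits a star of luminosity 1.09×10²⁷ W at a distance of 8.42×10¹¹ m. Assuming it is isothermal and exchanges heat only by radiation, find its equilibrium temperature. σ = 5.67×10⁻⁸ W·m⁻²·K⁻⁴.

First find the stellar flux at distance d: S = L/(4πd²) = 1.09×10²⁷/(4π·(8.42×10¹¹)²) = 122.3 W/m².
For an isothermal sphere, absorbed (1−a)S·πr² = emitted σ·4πr²·T⁴, so T⁴ = (1−a)S/(4σ).
T⁴ = 0.760·122.3/(4·5.67×10⁻⁸) = 4.100×10⁸ K⁴.

T ≈ 142 K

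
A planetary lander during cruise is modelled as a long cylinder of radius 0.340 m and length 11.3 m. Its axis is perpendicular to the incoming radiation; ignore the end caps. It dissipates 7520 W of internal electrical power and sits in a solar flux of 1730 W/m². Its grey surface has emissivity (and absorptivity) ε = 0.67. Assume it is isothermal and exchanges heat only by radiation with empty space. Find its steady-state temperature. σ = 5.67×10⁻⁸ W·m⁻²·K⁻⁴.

T ≈ 366 K

At steady state, absorbed solar power + internal power = radiated power.
Absorbed: α·S·A_cross = 0.67·1730·7.684 = 8907 W (cross-section 2rL).
Total input = 8907 + 7520 = 16430 W.
Radiated: εσ·A_surf·T⁴ with A_surf = 2πrL = 24.14 m².
T⁴ = 16430/(0.67·5.67×10⁻⁸·24.14) = 1.791×10¹⁰ K⁴.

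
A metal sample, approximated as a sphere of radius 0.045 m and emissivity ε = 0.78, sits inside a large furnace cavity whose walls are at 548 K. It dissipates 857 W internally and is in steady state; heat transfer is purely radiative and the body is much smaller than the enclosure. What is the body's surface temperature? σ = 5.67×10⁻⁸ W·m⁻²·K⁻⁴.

For a small grey body in a large enclosure, net radiated power = εσA(T⁴ − T_w⁴).
Steady state: P = εσA(T⁴ − T_w⁴) with A = 4πr² = 0.02545 m².
T⁴ = P/(εσA) + T_w⁴ = 857/(0.78·5.67×10⁻⁸·0.02545) + (548)⁴
    = 7.615×10¹¹ + 9.018×10¹⁰ = 8.517×10¹¹ K⁴.

T ≈ 961 K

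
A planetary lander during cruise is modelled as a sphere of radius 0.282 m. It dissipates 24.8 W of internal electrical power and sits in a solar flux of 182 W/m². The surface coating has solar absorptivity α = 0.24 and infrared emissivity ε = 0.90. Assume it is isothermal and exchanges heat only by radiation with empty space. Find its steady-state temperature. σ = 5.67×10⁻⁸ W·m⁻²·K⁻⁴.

At steady state, absorbed solar power + internal power = radiated power.
Absorbed: α·S·A_cross = 0.24·182·0.2498 = 10.91 W (cross-section πr²).
Total input = 10.91 + 24.8 = 35.71 W.
Radiated: εσ·A_surf·T⁴ with A_surf = 4πr² = 0.9993 m².
T⁴ = 35.71/(0.90·5.67×10⁻⁸·0.9993) = 7.003×10⁸ K⁴.

T ≈ 163 K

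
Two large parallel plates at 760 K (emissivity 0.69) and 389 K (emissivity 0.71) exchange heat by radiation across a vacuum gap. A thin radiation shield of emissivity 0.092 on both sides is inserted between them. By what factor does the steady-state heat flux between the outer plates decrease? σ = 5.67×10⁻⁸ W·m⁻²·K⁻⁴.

Without shield: q₀ = σΔ(T⁴)/(1/ε₁+1/ε₂−1) with denominator 1.858.
With shield the two gaps are in series; the resistances add: (1/ε₁+1/ε_s−1)+(1/ε_s+1/ε₂−1) = 11.32+11.28 = 22.60.
Heat-flux ratio q₀/q = 22.60/1.858.

factor ≈ 12.2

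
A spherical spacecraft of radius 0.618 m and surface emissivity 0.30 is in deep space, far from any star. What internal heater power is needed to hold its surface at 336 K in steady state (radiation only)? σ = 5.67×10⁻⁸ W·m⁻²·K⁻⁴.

P ≈ 1040 W

P = εσ·4πr²·T⁴.
4πr² = 4.799 m²; T⁴ = 1.275×10¹⁰ K⁴.
P = 0.30·5.67×10⁻⁸·4.799·1.275×10¹⁰.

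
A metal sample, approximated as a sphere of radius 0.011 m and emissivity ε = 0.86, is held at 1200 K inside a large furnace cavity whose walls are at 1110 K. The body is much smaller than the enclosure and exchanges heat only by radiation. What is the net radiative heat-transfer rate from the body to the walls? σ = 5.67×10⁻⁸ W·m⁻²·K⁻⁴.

P_net ≈ 41.2 W

For a small grey body in a large enclosure: P_net = εσA(T_body⁴ − T_wall⁴).
A = 4πr² = 0.001521 m²; T_body⁴ − T_wall⁴ = 2.074×10¹² − 1.518×10¹² = 5.555×10¹¹ K⁴.
|P_net| = 0.86·5.67×10⁻⁸·0.001521·5.555×10¹¹.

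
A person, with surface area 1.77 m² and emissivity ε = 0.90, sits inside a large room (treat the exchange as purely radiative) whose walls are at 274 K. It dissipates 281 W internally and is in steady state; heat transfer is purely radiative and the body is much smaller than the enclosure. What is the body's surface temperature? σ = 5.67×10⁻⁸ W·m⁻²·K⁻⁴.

T ≈ 306 K

For a small grey body in a large enclosure, net radiated power = εσA(T⁴ − T_w⁴).
Steady state: P = εσA(T⁴ − T_w⁴) with A = 1.77 m².
T⁴ = P/(εσA) + T_w⁴ = 281/(0.90·5.67×10⁻⁸·1.770) + (274)⁴
    = 3.111×10⁹ + 5.636×10⁹ = 8.747×10⁹ K⁴.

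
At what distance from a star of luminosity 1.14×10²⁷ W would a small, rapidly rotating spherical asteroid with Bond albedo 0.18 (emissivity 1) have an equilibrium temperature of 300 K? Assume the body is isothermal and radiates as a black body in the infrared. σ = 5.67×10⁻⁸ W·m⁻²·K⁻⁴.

d ≈ 2.01×10¹¹ m

For an isothermal black-emitting sphere, (1−a)S·πr² = σ·4πr²·T⁴ ⇒ S = 4σT⁴/(1−a).
S = 4·5.67×10⁻⁸·(300)⁴/0.820 = 2240 W/m².
Flux falls as S = L/(4πd²), so d = √(L/(4πS)) = √(1.14×10²⁷/(4π·2240)).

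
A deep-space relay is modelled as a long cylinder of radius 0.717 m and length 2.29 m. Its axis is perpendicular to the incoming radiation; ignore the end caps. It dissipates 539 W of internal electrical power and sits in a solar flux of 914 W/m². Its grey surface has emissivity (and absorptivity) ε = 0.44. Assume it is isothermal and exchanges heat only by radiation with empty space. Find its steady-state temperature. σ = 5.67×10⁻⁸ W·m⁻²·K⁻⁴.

At steady state, absorbed solar power + internal power = radiated power.
Absorbed: α·S·A_cross = 0.44·914·3.284 = 1321 W (cross-section 2rL).
Total input = 1321 + 539 = 1860 W.
Radiated: εσ·A_surf·T⁴ with A_surf = 2πrL = 10.32 m².
T⁴ = 1860/(0.44·5.67×10⁻⁸·10.32) = 7.225×10⁹ K⁴.

T ≈ 292 K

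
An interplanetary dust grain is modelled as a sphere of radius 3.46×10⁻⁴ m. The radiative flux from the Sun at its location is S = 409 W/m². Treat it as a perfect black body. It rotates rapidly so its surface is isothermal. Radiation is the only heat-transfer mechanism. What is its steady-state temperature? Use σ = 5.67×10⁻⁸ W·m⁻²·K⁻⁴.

T ≈ 206 K

At equilibrium, absorbed power = emitted power.
Absorbing cross-section = πr² = 3.761×10⁻⁷ m²; emitting surface = 4πr² = 1.504×10⁻⁶ m² (ratio 4).
S·A_cross = εσ·A_surf·T⁴  ⇒  T⁴ = S/(4σ).
T⁴ = 1.00·409/(4·5.67×10⁻⁸) = 1.803×10⁹ K⁴.
T = (1.803×10⁹)^(1/4).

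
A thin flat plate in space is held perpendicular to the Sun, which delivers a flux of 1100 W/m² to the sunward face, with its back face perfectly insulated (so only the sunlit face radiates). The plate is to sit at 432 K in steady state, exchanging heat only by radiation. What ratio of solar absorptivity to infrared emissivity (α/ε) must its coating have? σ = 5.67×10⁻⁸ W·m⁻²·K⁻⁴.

Balance: αS·A = εσ·1A·T⁴ ⇒ α/ε = σT⁴/S.
α/ε = 5.67×10⁻⁸·(432)⁴/1100 = 5.67×10⁻⁸·3.483×10¹⁰/1100.

α/ε ≈ 1.80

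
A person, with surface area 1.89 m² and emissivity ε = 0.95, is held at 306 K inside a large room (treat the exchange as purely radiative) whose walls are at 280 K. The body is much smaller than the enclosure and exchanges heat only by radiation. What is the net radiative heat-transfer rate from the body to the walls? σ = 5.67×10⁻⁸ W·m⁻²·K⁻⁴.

For a small grey body in a large enclosure: P_net = εσA(T_body⁴ − T_wall⁴).
A = 1.89 m²; T_body⁴ − T_wall⁴ = 8.768×10⁹ − 6.147×10⁹ = 2.621×10⁹ K⁴.
|P_net| = 0.95·5.67×10⁻⁸·1.890·2.621×10⁹.

P_net ≈ 267 W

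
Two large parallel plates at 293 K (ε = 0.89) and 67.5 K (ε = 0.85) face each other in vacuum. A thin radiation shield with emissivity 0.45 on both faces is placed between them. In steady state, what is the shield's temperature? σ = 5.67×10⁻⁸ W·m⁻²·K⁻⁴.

T_s ≈ 247 K

In steady state the net flux on the hot side equals that on the cold side.
σ(T₁⁴−T_s⁴)/D₁ = σ(T_s⁴−T₂⁴)/D₂, with D₁ = 1/ε₁+1/ε_s−1 = 2.346, D₂ = 1/ε_s+1/ε₂−1 = 2.399.
Solve for T_s⁴: T_s⁴ = (D₂·T₁⁴ + D₁·T₂⁴)/(D₁+D₂) = 3.736×10⁹ K⁴.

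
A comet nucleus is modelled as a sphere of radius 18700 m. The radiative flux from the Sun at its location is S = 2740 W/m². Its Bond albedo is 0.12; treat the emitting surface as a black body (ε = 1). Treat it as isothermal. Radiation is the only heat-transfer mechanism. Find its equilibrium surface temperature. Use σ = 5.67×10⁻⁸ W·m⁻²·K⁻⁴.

T ≈ 321 K

At equilibrium, absorbed power = emitted power.
Absorbing cross-section = πr² = 1.099×10⁹ m²; emitting surface = 4πr² = 4.394×10⁹ m² (ratio 4).
(1−a)S·A_cross = εσ·A_surf·T⁴  ⇒  T⁴ = (1−a)S/(4σ).
T⁴ = 0.880·2740/(4·5.67×10⁻⁸) = 1.063×10¹⁰ K⁴.
T = (1.063×10¹⁰)^(1/4).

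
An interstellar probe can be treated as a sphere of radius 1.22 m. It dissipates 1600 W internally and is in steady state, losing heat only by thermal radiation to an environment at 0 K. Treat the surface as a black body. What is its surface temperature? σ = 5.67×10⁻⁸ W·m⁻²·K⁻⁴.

T ≈ 197 K

Steady state: internal power = radiated power, P = εσA T⁴.
Radiating area A = 4πr² = 18.70 m².
T⁴ = P/(εσA) = 1600/(1.0·5.67×10⁻⁸·18.70) = 1.509×10⁹ K⁴.
T = (1.509×10⁹)^(1/4).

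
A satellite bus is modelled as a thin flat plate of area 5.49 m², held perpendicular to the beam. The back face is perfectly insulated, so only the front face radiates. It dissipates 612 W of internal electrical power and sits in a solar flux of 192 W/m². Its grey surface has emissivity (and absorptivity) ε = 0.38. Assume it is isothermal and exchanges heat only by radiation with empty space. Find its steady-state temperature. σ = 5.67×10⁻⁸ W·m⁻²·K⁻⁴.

T ≈ 304 K

At steady state, absorbed solar power + internal power = radiated power.
Absorbed: α·S·A_cross = 0.38·192·5.490 = 400.6 W (cross-section A).
Total input = 400.6 + 612 = 1013 W.
Radiated: εσ·A_surf·T⁴ with A_surf = A = 5.490 m².
T⁴ = 1013/(0.38·5.67×10⁻⁸·5.490) = 8.560×10⁹ K⁴.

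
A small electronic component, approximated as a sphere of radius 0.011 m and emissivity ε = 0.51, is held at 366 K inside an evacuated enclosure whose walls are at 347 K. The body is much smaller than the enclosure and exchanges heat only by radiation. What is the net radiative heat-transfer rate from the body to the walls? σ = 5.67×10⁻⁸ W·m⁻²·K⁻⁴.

For a small grey body in a large enclosure: P_net = εσA(T_body⁴ − T_wall⁴).
A = 4πr² = 0.001521 m²; T_body⁴ − T_wall⁴ = 1.794×10¹⁰ − 1.450×10¹⁰ = 3.446×10⁹ K⁴.
|P_net| = 0.51·5.67×10⁻⁸·0.001521·3.446×10⁹.

P_net ≈ 0.152 W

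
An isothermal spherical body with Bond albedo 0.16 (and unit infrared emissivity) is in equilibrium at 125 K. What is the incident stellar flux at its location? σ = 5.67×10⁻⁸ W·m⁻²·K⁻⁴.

S ≈ 65.9 W/m²

(1−a)S·πr² = σ·4πr²·T⁴ ⇒ S = 4σT⁴/(1−a).
S = 4·5.67×10⁻⁸·2.441×10⁸/0.840.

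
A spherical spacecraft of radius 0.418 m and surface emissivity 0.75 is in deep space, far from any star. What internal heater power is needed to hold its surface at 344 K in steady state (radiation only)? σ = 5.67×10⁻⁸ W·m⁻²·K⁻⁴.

P = εσ·4πr²·T⁴.
4πr² = 2.196 m²; T⁴ = 1.400×10¹⁰ K⁴.
P = 0.75·5.67×10⁻⁸·2.196·1.400×10¹⁰.

P ≈ 1310 W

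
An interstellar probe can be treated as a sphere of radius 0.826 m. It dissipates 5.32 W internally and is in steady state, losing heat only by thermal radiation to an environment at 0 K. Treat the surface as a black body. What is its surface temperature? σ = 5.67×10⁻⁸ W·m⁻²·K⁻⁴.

Steady state: internal power = radiated power, P = εσA T⁴.
Radiating area A = 4πr² = 8.574 m².
T⁴ = P/(εσA) = 5.32/(1.0·5.67×10⁻⁸·8.574) = 1.094×10⁷ K⁴.
T = (1.094×10⁷)^(1/4).

T ≈ 57.5 K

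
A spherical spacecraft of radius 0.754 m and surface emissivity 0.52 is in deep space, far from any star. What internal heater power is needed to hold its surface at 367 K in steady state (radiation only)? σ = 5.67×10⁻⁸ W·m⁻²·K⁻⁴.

P = εσ·4πr²·T⁴.
4πr² = 7.144 m²; T⁴ = 1.814×10¹⁰ K⁴.
P = 0.52·5.67×10⁻⁸·7.144·1.814×10¹⁰.

P ≈ 3820 W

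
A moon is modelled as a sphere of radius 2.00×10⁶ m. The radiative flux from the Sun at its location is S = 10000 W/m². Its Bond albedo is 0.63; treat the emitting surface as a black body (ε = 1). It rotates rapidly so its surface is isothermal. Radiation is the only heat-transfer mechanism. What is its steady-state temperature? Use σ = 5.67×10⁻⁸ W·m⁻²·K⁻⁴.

T ≈ 357 K

At equilibrium, absorbed power = emitted power.
Absorbing cross-section = πr² = 1.257×10¹³ m²; emitting surface = 4πr² = 5.027×10¹³ m² (ratio 4).
(1−a)S·A_cross = εσ·A_surf·T⁴  ⇒  T⁴ = (1−a)S/(4σ).
T⁴ = 0.370·10000/(4·5.67×10⁻⁸) = 1.631×10¹⁰ K⁴.
T = (1.631×10¹⁰)^(1/4).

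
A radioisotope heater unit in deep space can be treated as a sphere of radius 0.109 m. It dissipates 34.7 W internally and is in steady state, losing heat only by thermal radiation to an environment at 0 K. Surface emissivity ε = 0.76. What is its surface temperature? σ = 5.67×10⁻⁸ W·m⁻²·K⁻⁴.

Steady state: internal power = radiated power, P = εσA T⁴.
Radiating area A = 4πr² = 0.1493 m².
T⁴ = P/(εσA) = 34.7/(0.76·5.67×10⁻⁸·0.1493) = 5.393×10⁹ K⁴.
T = (5.393×10⁹)^(1/4).

T ≈ 271 K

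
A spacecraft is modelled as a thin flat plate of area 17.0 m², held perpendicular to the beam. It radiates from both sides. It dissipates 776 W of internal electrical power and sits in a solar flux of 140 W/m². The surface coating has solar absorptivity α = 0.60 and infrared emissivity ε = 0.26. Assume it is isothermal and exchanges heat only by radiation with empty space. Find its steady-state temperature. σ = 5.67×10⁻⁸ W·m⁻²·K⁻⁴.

At steady state, absorbed solar power + internal power = radiated power.
Absorbed: α·S·A_cross = 0.60·140·17.00 = 1428 W (cross-section A).
Total input = 1428 + 776 = 2204 W.
Radiated: εσ·A_surf·T⁴ with A_surf = 2A = 34.00 m².
T⁴ = 2204/(0.26·5.67×10⁻⁸·34.00) = 4.397×10⁹ K⁴.

T ≈ 258 K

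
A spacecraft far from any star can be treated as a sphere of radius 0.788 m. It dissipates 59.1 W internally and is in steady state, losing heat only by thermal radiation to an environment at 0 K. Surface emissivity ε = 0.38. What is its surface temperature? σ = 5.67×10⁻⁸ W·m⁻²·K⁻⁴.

Steady state: internal power = radiated power, P = εσA T⁴.
Radiating area A = 4πr² = 7.803 m².
T⁴ = P/(εσA) = 59.1/(0.38·5.67×10⁻⁸·7.803) = 3.515×10⁸ K⁴.
T = (3.515×10⁸)^(1/4).

T ≈ 137 K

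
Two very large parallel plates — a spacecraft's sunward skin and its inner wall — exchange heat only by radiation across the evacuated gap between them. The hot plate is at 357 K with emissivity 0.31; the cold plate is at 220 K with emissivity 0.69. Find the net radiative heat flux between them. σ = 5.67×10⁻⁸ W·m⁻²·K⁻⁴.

q ≈ 214 W/m²

For two infinite grey parallel plates, q = σ(T₁⁴ − T₂⁴)/(1/ε₁ + 1/ε₂ − 1).
T₁⁴ − T₂⁴ = 1.624×10¹⁰ − 2.343×10⁹ = 1.390×10¹⁰ K⁴.
1/ε₁ + 1/ε₂ − 1 = 3.226 + 1.449 − 1 = 3.675.
q = 5.67×10⁻⁸ × 1.390×10¹⁰ / 3.675.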